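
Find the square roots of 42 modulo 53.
The square roots of 42 mod 53 are 28 and 25. Verify: 28² = 784 ≡ 42 (mod 53)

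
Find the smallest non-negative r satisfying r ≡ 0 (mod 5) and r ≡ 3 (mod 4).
M = 5 × 4 = 20. M₁ = 4, y₁ ≡ 4 (mod 5). M₂ = 5, y₂ ≡ 1 (mod 4). r = 0×4×4 + 3×5×1 ≡ 15 (mod 20)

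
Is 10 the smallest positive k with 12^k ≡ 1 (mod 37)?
Powers of 12 mod 37: 12^1≡12, 12^2≡33, 12^3≡26, 12^4≡16, 12^5≡7, 12^6≡10, 12^7≡9, 12^8≡34, 12^9≡1. Already 12^9≡1, so the order is 9 < 10. No, the actual order is 9.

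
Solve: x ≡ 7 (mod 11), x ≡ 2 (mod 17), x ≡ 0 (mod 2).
M = 11 × 17 × 2 = 374. M₁ = 34, y₁ ≡ 1 (mod 11). M₂ = 22, y₂ ≡ 7 (mod 17). M₃ = 187, y₃ ≡ 1 (mod 2). x = 7×34×1 + 2×22×7 + 0×187×1 ≡ 172 (mod 374)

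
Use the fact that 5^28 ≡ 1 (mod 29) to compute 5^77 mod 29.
By Fermat: 5^{28} ≡ 1 (mod 29). 77 = 2×28 + 21. So 5^{77} ≡ 5^{21} ≡ 28 (mod 29)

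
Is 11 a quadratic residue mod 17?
By Euler's criterion: 11^{8} ≡ 16 (mod 17). Since this equals -1 (≡ 16), 11 is not a QR.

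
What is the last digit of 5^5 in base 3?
Using Fermat: 5^{2} ≡ 1 mod 3. 5 ≡ 1 mod 2. So 5^{5} ≡ 5^{1} ≡ 2 mod 3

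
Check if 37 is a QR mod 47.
By Euler's criterion: 37^{23} ≡ 1 mod 47. Since this equals 1, 37 is a QR.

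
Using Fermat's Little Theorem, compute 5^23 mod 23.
By Fermat: 5^{22} ≡ 1 (mod 23). So 5^{23} = 5^{22} · 5^{1} ≡ 5^{1} ≡ 5 (mod 23)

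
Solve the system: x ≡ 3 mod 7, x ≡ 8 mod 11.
M = 7 × 11 = 77. M₁ = 11, y₁ ≡ 2 mod 7. M₂ = 7, y₂ ≡ 8 mod 11. x = 3×11×2 + 8×7×8 ≡ 52 mod 77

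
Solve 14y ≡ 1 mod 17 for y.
Since 17 is prime, by Fermat 14^(-1) ≡ 14^{15} ≡ 11 mod 17. Verify: 14 × 11 = 154 ≡ 1 mod 17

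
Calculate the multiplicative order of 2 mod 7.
Powers of 2 mod 7: 2^1≡2, 2^2≡4, 2^3≡1. ord_7(2) = 3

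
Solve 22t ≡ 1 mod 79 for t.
Since 79 is prime, by Fermat 22^(-1) ≡ 22^{77} ≡ 18 mod 79. Verify: 22 × 18 = 396 ≡ 1 mod 79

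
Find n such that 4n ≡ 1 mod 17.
Since 17 is prime, by Fermat 4^(-1) ≡ 4^{15} ≡ 13 mod 17. Verify: 4 × 13 = 52 ≡ 1 mod 17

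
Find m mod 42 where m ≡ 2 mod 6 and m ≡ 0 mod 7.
M = 6 × 7 = 42. M₁ = 7, y₁ ≡ 1 mod 6. M₂ = 6, y₂ ≡ 6 mod 7. m = 2×7×1 + 0×6×6 ≡ 14 mod 42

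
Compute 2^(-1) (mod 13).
Since 13 is prime, by Fermat 2^(-1) ≡ 2^{11} ≡ 7 (mod 13). Verify: 2 × 7 = 14 ≡ 1 (mod 13)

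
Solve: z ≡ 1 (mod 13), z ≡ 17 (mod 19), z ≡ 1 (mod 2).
M = 13 × 19 × 2 = 494. M₁ = 38, y₁ ≡ 12 (mod 13). M₂ = 26, y₂ ≡ 11 (mod 19). M₃ = 247, y₃ ≡ 1 (mod 2). z = 1×38×12 + 17×26×11 + 1×247×1 ≡ 131 (mod 494)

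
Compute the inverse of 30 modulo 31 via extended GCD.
Extended GCD: 30(-1) + 31(1) = 1. So 30^(-1) ≡ -1 ≡ 30 (mod 31). Verify: 30 × 30 = 900 ≡ 1 (mod 31)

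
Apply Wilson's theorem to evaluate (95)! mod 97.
(96)! = (95)! × (96) ≡ -1 (mod 97). So (95)! ≡ -1 × (96)^(-1) ≡ (-1)×(-1) = 1 (mod 97)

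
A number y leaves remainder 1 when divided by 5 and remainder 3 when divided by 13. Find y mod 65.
M = 5 × 13 = 65. M₁ = 13, y₁ ≡ 2 mod 5. M₂ = 5, y₂ ≡ 8 mod 13. y = 1×13×2 + 3×5×8 ≡ 16 mod 65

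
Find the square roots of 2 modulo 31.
The square roots of 2 mod 31 are 8 and 23. Verify: 8² = 64 ≡ 2 mod 31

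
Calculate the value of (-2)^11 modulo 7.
Using Fermat: (-2)^{6} ≡ 1 mod 7. 11 ≡ 5 mod 6. So (-2)^{11} ≡ (-2)^{5} ≡ 3 mod 7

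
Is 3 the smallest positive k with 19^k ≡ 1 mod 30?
Powers of 19 mod 30: 19^1≡19, 19^2≡1. Already 19^2≡1, so the order is 2 < 3. No, the actual order is 2.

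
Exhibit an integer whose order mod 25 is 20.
2 has order 20 mod 25 since 2^{20} ≡ 1 mod 25 and no smaller power works.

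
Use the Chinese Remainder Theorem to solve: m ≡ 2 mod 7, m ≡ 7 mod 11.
M = 7 × 11 = 77. M₁ = 11, y₁ ≡ 2 mod 7. M₂ = 7, y₂ ≡ 8 mod 11. m = 2×11×2 + 7×7×8 ≡ 51 mod 77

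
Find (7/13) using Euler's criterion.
(7/13) = 7^{6} mod 13 = -1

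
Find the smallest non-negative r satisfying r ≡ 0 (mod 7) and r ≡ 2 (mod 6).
M = 7 × 6 = 42. M₁ = 6, y₁ ≡ 6 (mod 7). M₂ = 7, y₂ ≡ 1 (mod 6). r = 0×6×6 + 2×7×1 ≡ 14 (mod 42)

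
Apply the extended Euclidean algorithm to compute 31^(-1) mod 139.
Extended GCD: 31(9) + 139(-2) = 1. So 31^(-1) ≡ 9 (mod 139). Verify: 31 × 9 = 279 ≡ 1 (mod 139)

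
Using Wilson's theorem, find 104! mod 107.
(106)! = (104)! × (105) × (106) ≡ -1 mod 107. So (104)! ≡ -1 × [(106)(105)]^(-1) ≡ 53 mod 107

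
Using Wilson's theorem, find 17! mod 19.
(18)! = (17)! × (18) ≡ -1 (mod 19). So (17)! ≡ -1 × (18)^(-1) ≡ (-1)×(-1) = 1 (mod 19)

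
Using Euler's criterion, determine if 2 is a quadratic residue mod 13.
By Euler's criterion: 2^{6} ≡ 12 (mod 13). Since this equals -1 (≡ 12), 2 is not a QR.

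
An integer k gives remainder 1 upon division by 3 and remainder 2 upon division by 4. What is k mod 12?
M = 3 × 4 = 12. M₁ = 4, y₁ ≡ 1 mod 3. M₂ = 3, y₂ ≡ 3 mod 4. k = 1×4×1 + 2×3×3 ≡ 10 mod 12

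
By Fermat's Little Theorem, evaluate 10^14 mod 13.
By Fermat: 10^{12} ≡ 1 (mod 13). So 10^{14} = 10^{12} · 10^{2} ≡ 10^{2} ≡ 9 (mod 13)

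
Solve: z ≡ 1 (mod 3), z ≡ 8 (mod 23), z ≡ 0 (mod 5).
M = 3 × 23 × 5 = 345. M₁ = 115, y₁ ≡ 1 (mod 3). M₂ = 15, y₂ ≡ 20 (mod 23). M₃ = 69, y₃ ≡ 4 (mod 5). z = 1×115×1 + 8×15×20 + 0×69×4 ≡ 100 (mod 345)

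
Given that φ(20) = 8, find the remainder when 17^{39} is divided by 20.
By Euler: 17^{8} ≡ 1 (mod 20) since gcd(17, 20) = 1. 39 = 4×8 + 7. So 17^{39} ≡ 17^{7} ≡ 13 (mod 20)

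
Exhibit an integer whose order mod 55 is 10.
4 has order 10 mod 55 since 4^{10} ≡ 1 (mod 55) and no smaller power works.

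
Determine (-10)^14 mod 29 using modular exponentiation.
By repeated squaring (mod 29): (-10)^{1}≡19, (-10)^{2}≡13, (-10)^{4}≡24, (-10)^{8}≡25. Then (-10)^{14} = (-10)^{8+4+2} ≡ 25 × 24 × 13 ≡ 28 (mod 29)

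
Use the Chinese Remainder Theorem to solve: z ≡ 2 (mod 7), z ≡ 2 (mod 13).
M = 7 × 13 = 91. M₁ = 13, y₁ ≡ 6 (mod 7). M₂ = 7, y₂ ≡ 2 (mod 13). z = 2×13×6 + 2×7×2 ≡ 2 (mod 91)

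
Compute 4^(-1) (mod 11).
Since 11 is prime, by Fermat 4^(-1) ≡ 4^{9} ≡ 3 (mod 11). Verify: 4 × 3 = 12 ≡ 1 (mod 11)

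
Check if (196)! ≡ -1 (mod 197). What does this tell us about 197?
(196)! mod 197 = 196. Since this equals -1 (mod 197), Wilson confirms 197 is prime.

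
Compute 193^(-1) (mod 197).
Since 197 is prime, by Fermat 193^(-1) ≡ 193^{195} ≡ 49 (mod 197). Verify: 193 × 49 = 9457 ≡ 1 (mod 197)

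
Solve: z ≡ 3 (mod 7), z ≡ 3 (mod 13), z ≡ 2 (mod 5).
M = 7 × 13 × 5 = 455. M₁ = 65, y₁ ≡ 4 (mod 7). M₂ = 35, y₂ ≡ 3 (mod 13). M₃ = 91, y₃ ≡ 1 (mod 5). z = 3×65×4 + 3×35×3 + 2×91×1 ≡ 367 (mod 455)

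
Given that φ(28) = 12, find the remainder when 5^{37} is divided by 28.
By Euler: 5^{12} ≡ 1 (mod 28) since gcd(5, 28) = 1. 37 = 3×12 + 1. So 5^{37} ≡ 5^{1} ≡ 5 (mod 28)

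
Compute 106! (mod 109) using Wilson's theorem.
(108)! = (106)! × (107) × (108) ≡ -1 (mod 109). So (106)! ≡ -1 × [(108)(107)]^(-1) ≡ 54 (mod 109)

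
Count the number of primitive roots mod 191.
A prime p has φ(p-1) primitive roots; here φ(190) = 72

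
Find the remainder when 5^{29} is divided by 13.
By Fermat: 5^{12} ≡ 1 (mod 13). 29 = 2×12 + 5. So 5^{29} ≡ 5^{5} ≡ 5 (mod 13)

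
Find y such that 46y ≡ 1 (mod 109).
Since 109 is prime, by Fermat 46^(-1) ≡ 46^{107} ≡ 64 (mod 109). Verify: 46 × 64 = 2944 ≡ 1 (mod 109)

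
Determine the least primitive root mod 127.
g = 3. For each prime q|126: 3^{63}≡126, 3^{42}≡107, 3^{18}≡4, none ≡ 1, so ord_127(3) = 126 and 3 is a primitive root.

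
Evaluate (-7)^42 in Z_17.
Using Fermat: (-7)^{16} ≡ 1 mod 17. 42 ≡ 10 mod 16. So (-7)^{42} ≡ (-7)^{10} ≡ 2 mod 17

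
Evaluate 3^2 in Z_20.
3^{2} = 9 ≡ 9 mod 20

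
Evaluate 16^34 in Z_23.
Using Fermat: 16^{22} ≡ 1 (mod 23). 34 ≡ 12 (mod 22). So 16^{34} ≡ 16^{12} ≡ 16 (mod 23)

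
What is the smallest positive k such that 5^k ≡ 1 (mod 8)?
Powers of 5 mod 8: 5^1≡5, 5^2≡1. Order = 2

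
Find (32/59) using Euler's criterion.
(32/59) = 32^{29} mod 59 = -1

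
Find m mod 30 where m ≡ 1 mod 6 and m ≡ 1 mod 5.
M = 6 × 5 = 30. M₁ = 5, y₁ ≡ 5 mod 6. M₂ = 6, y₂ ≡ 1 mod 5. m = 1×5×5 + 1×6×1 ≡ 1 mod 30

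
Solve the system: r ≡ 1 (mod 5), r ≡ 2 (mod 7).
M = 5 × 7 = 35. M₁ = 7, y₁ ≡ 3 (mod 5). M₂ = 5, y₂ ≡ 3 (mod 7). r = 1×7×3 + 2×5×3 ≡ 16 (mod 35)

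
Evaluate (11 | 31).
(11/31) = 11^{15} mod 31 = -1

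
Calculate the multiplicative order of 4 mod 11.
Powers of 4 mod 11: 4^1≡4, 4^2≡5, 4^3≡9, 4^4≡3, 4^5≡1. Order = 5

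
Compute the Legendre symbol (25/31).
(25/31) = 25^{15} mod 31 = 1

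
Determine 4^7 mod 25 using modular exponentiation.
By repeated squaring (mod 25): 4^{1}≡4, 4^{2}≡16, 4^{4}≡6. Then 4^{7} = 4^{4+2+1} ≡ 6 × 16 × 4 ≡ 9 (mod 25)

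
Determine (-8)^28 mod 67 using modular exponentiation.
By repeated squaring (mod 67): (-8)^{1}≡59, (-8)^{2}≡64, (-8)^{4}≡9, (-8)^{8}≡14, (-8)^{16}≡62. Then (-8)^{28} = (-8)^{16+8+4} ≡ 62 × 14 × 9 ≡ 40 (mod 67)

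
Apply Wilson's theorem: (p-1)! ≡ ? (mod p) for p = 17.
By Wilson's theorem, (16)! ≡ -1 ≡ 16 mod 17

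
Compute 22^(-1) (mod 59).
Since 59 is prime, by Fermat 22^(-1) ≡ 22^{57} ≡ 51 (mod 59). Verify: 22 × 51 = 1122 ≡ 1 (mod 59)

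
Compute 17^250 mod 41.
Using Fermat: 17^{40} ≡ 1 (mod 41). 250 ≡ 10 (mod 40). So 17^{250} ≡ 17^{10} ≡ 32 (mod 41)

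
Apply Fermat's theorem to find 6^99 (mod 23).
By Fermat: 6^{22} ≡ 1 (mod 23). 99 = 4×22 + 11. So 6^{99} ≡ 6^{11} ≡ 1 (mod 23)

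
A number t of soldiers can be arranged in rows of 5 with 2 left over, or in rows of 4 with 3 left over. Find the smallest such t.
M = 5 × 4 = 20. M₁ = 4, y₁ ≡ 4 mod 5. M₂ = 5, y₂ ≡ 1 mod 4. t = 2×4×4 + 3×5×1 ≡ 7 mod 20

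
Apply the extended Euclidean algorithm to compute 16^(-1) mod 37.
Extended GCD: 16(7) + 37(-3) = 1. So 16^(-1) ≡ 7 mod 37. Verify: 16 × 7 = 112 ≡ 1 mod 37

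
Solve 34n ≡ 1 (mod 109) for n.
Since 109 is prime, by Fermat 34^(-1) ≡ 34^{107} ≡ 93 (mod 109). Verify: 34 × 93 = 3162 ≡ 1 (mod 109)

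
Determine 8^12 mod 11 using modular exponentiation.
Using Fermat: 8^{10} ≡ 1 mod 11. 12 ≡ 2 mod 10. So 8^{12} ≡ 8^{2} ≡ 9 mod 11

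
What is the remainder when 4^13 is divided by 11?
Using Fermat: 4^{10} ≡ 1 mod 11. 13 ≡ 3 mod 10. So 4^{13} ≡ 4^{3} ≡ 9 mod 11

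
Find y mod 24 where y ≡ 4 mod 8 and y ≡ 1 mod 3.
M = 8 × 3 = 24. M₁ = 3, y₁ ≡ 3 mod 8. M₂ = 8, y₂ ≡ 2 mod 3. y = 4×3×3 + 1×8×2 ≡ 4 mod 24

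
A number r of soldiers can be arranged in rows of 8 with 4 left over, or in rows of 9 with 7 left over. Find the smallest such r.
M = 8 × 9 = 72. M₁ = 9, y₁ ≡ 1 (mod 8). M₂ = 8, y₂ ≡ 8 (mod 9). r = 4×9×1 + 7×8×8 ≡ 52 (mod 72)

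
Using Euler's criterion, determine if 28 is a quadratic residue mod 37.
By Euler's criterion: 28^{18} ≡ 1 mod 37. Since this equals 1, 28 is a QR.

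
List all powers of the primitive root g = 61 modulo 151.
61^1, 61^2, ..., 61^{150} mod 151: [61, 97, 28, 47, 149, 29, 108, 95, 57, 4, 93, 86, 112, 37, 143, 116, 130, 78, 77, 16, 70, 42, 146, 148, 119, 11, 67, 10, 6, 64, 129, 17, 131, 139, 23, 44, 117, 40, 24, 105, 63, 68, 71, 103, 92, 25, 15, 9, 96, 118, 101, 121, 133, 110, 66, 100, 60, 36, 82, 19, 102, 31, 79, 138, 113, 98, 89, 144, 26, 76, 106, 124, 14, 99, 150, 90, 54, 123, 104, 2, 122, 43, 56, 94, 147, 58, 65, 39, 114, 8, 35, 21, 73, 74, 135, 81, 109, 5, 3, 32, 140, 84, 141, 145, 87, 22, 134, 20, 12, 128, 107, 34, 111, 127, 46, 88, 83, 80, 48, 59, 126, 136, 142, 55, 33, 50, 30, 18, 41, 85, 51, 91, 115, 69, 132, 49, 120, 72, 13, 38, 53, 62, 7, 125, 75, 45, 27, 137, 52, 1]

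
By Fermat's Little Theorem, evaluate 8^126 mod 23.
By Fermat: 8^{22} ≡ 1 (mod 23). 126 = 5×22 + 16. So 8^{126} ≡ 8^{16} ≡ 16 (mod 23)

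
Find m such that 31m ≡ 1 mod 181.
Since 181 is prime, by Fermat 31^(-1) ≡ 31^{179} ≡ 146 mod 181. Verify: 31 × 146 = 4526 ≡ 1 mod 181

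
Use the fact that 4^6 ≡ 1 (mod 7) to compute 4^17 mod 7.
By Fermat: 4^{6} ≡ 1 (mod 7). 17 = 2×6 + 5. So 4^{17} ≡ 4^{5} ≡ 2 (mod 7)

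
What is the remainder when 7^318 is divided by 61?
Using Fermat: 7^{60} ≡ 1 (mod 61). 318 ≡ 18 (mod 60). So 7^{318} ≡ 7^{18} ≡ 52 (mod 61)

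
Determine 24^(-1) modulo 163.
Since 163 is prime, by Fermat 24^(-1) ≡ 24^{161} ≡ 34 (mod 163). Verify: 24 × 34 = 816 ≡ 1 (mod 163)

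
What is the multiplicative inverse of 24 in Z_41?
Since 41 is prime, by Fermat 24^(-1) ≡ 24^{39} ≡ 12 mod 41. Verify: 24 × 12 = 288 ≡ 1 mod 41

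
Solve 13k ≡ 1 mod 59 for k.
Since 59 is prime, by Fermat 13^(-1) ≡ 13^{57} ≡ 50 mod 59. Verify: 13 × 50 = 650 ≡ 1 mod 59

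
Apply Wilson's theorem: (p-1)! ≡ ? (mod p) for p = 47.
By Wilson's theorem, (46)! ≡ -1 ≡ 46 mod 47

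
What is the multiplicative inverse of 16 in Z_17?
Since 17 is prime, by Fermat 16^(-1) ≡ 16^{15} ≡ 16 (mod 17). Verify: 16 × 16 = 256 ≡ 1 (mod 17)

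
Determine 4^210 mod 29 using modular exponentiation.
Using Fermat: 4^{28} ≡ 1 (mod 29). 210 ≡ 14 (mod 28). So 4^{210} ≡ 4^{14} ≡ 1 (mod 29)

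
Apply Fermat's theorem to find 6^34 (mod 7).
By Fermat: 6^{6} ≡ 1 (mod 7). 34 = 5×6 + 4. So 6^{34} ≡ 6^{4} ≡ 1 (mod 7)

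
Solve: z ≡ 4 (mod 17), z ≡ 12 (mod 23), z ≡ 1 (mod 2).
M = 17 × 23 × 2 = 782. M₁ = 46, y₁ ≡ 10 (mod 17). M₂ = 34, y₂ ≡ 21 (mod 23). M₃ = 391, y₃ ≡ 1 (mod 2). z = 4×46×10 + 12×34×21 + 1×391×1 ≡ 633 (mod 782)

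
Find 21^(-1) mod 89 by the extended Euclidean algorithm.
Extended GCD: 21(17) + 89(-4) = 1. So 21^(-1) ≡ 17 mod 89. Verify: 21 × 17 = 357 ≡ 1 mod 89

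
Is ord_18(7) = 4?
Powers of 7 mod 18: 7^1≡7, 7^2≡13, 7^3≡1. Already 7^3≡1, so the order is 3 < 4. No, the actual order is 3.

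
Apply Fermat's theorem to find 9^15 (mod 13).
By Fermat: 9^{12} ≡ 1 (mod 13). So 9^{15} = 9^{12} · 9^{3} ≡ 9^{3} ≡ 1 (mod 13)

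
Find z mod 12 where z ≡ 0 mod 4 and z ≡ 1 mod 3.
M = 4 × 3 = 12. M₁ = 3, y₁ ≡ 3 mod 4. M₂ = 4, y₂ ≡ 1 mod 3. z = 0×3×3 + 1×4×1 ≡ 4 mod 12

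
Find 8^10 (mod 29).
By repeated squaring (mod 29): 8^{1}≡8, 8^{2}≡6, 8^{4}≡7, 8^{8}≡20. Then 8^{10} = 8^{8+2} ≡ 20 × 6 ≡ 4 (mod 29)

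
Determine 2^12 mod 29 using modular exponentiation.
By repeated squaring (mod 29): 2^{1}≡2, 2^{2}≡4, 2^{4}≡16, 2^{8}≡24. Then 2^{12} = 2^{8+4} ≡ 24 × 16 ≡ 7 (mod 29)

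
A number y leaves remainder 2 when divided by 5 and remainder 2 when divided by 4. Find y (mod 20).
M = 5 × 4 = 20. M₁ = 4, y₁ ≡ 4 (mod 5). M₂ = 5, y₂ ≡ 1 (mod 4). y = 2×4×4 + 2×5×1 ≡ 2 (mod 20)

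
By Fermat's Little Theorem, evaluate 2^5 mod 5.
By Fermat: 2^{4} ≡ 1 mod 5. So 2^{5} = 2^{4} · 2^{1} ≡ 2^{1} ≡ 2 mod 5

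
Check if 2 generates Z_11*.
ord_11(2) divides 10. For each prime q|10: 2^{5}≡10, 2^{2}≡4, none ≡ 1. So 2 has order 10 and is a primitive root mod 11.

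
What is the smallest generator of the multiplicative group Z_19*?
g = 2. For each prime q|18: 2^{9}≡18, 2^{6}≡7, none ≡ 1, so ord_19(2) = 18 and 2 is a primitive root.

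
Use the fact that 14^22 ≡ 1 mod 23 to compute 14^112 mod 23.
By Fermat: 14^{22} ≡ 1 mod 23. 112 = 5×22 + 2. So 14^{112} ≡ 14^{2} ≡ 12 mod 23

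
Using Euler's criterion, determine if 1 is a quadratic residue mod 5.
By Euler's criterion: 1^{2} ≡ 1 (mod 5). Since this equals 1, 1 is a QR.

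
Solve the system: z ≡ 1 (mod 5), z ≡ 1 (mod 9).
M = 5 × 9 = 45. M₁ = 9, y₁ ≡ 4 (mod 5). M₂ = 5, y₂ ≡ 2 (mod 9). z = 1×9×4 + 1×5×2 ≡ 1 (mod 45)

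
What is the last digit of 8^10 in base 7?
Using Fermat: 8^{6} ≡ 1 (mod 7). 10 ≡ 4 (mod 6). So 8^{10} ≡ 8^{4} ≡ 1 (mod 7)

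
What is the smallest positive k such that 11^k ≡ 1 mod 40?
Powers of 11 mod 40: 11^1≡11, 11^2≡1. So the order of 11 is 2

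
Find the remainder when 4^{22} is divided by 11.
By Fermat: 4^{10} ≡ 1 mod 11. 22 = 2×10 + 2. So 4^{22} ≡ 4^{2} ≡ 5 mod 11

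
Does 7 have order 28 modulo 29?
7^{7} ≡ 1 mod 29 and 7 < 28, so ord_29(7) = 7 ≠ 28 and 7 is not a primitive root.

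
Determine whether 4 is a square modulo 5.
By Euler's criterion: 4^{2} ≡ 1 mod 5. Since this equals 1, 4 is a QR.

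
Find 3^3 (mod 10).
3^{3} = 27 ≡ 7 (mod 10)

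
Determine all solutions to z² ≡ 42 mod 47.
The square roots of 42 mod 47 are 18 and 29. Verify: 18² = 324 ≡ 42 mod 47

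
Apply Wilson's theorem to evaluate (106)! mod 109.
(108)! = (106)! × (107) × (108) ≡ -1 (mod 109). So (106)! ≡ -1 × [(108)(107)]^(-1) ≡ 54 (mod 109)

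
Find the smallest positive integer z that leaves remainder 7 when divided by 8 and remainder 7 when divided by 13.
M = 8 × 13 = 104. M₁ = 13, y₁ ≡ 5 (mod 8). M₂ = 8, y₂ ≡ 5 (mod 13). z = 7×13×5 + 7×8×5 ≡ 7 (mod 104)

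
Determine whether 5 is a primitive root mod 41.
5^{20} ≡ 1 mod 41 and 20 < 40, so ord_41(5) = 20 ≠ 40 and 5 is not a primitive root.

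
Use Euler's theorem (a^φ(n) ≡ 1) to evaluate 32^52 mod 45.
By Euler: 32^{24} ≡ 1 mod 45 since gcd(32, 45) = 1. 52 = 2×24 + 4. So 32^{52} ≡ 32^{4} ≡ 31 mod 45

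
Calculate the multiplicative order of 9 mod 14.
Powers of 9 mod 14: 9^1≡9, 9^2≡11, 9^3≡1. So the order of 9 is 3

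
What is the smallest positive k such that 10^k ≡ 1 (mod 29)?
Powers of 10 mod 29: 10^1≡10, 10^2≡13, 10^3≡14, 10^4≡24, 10^5≡8, 10^6≡22, 10^7≡17, 10^8≡25, 10^9≡18, 10^10≡6, 10^11≡2, 10^12≡20, 10^13≡26, 10^14≡28, 10^15≡19, 10^16≡16, 10^17≡15, 10^18≡5, 10^19≡21, 10^20≡7, 10^21≡12, 10^22≡4, 10^23≡11, 10^24≡23, 10^25≡27, 10^26≡9, 10^27≡3, 10^28≡1. So the order of 10 is 28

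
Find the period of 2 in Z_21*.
Powers of 2 mod 21: 2^1≡2, 2^2≡4, 2^3≡8, 2^4≡16, 2^5≡11, 2^6≡1. Order = 6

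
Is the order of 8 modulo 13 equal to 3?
Powers of 8 mod 13: 8^1≡8, 8^2≡12, 8^3≡5, 8^4≡1. 8^3≡5≢1, so ord ≠ 3. No, the actual order is 4.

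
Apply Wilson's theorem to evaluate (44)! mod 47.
(46)! = (44)! × (45) × (46) ≡ -1 mod 47. So (44)! ≡ -1 × [(46)(45)]^(-1) ≡ 23 mod 47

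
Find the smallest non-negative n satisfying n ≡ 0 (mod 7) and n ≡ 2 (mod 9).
M = 7 × 9 = 63. M₁ = 9, y₁ ≡ 4 (mod 7). M₂ = 7, y₂ ≡ 4 (mod 9). n = 0×9×4 + 2×7×4 ≡ 56 (mod 63)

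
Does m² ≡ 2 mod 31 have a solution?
By Euler's criterion: 2^{15} ≡ 1 mod 31. Since this equals 1, 2 is a QR.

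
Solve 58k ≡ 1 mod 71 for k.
Since 71 is prime, by Fermat 58^(-1) ≡ 58^{69} ≡ 60 mod 71. Verify: 58 × 60 = 3480 ≡ 1 mod 71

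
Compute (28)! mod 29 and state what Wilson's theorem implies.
(28)! mod 29 = 28. Since this equals -1 mod 29, Wilson confirms 29 is prime.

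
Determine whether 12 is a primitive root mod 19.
12^{6} ≡ 1 (mod 19) and 6 < 18, so ord_19(12) = 6 ≠ 18 and 12 is not a primitive root.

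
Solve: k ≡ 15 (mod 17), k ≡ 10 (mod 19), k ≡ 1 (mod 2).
M = 17 × 19 × 2 = 646. M₁ = 38, y₁ ≡ 13 (mod 17). M₂ = 34, y₂ ≡ 14 (mod 19). M₃ = 323, y₃ ≡ 1 (mod 2). k = 15×38×13 + 10×34×14 + 1×323×1 ≡ 219 (mod 646)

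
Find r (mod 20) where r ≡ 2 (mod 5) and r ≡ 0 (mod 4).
M = 5 × 4 = 20. M₁ = 4, y₁ ≡ 4 (mod 5). M₂ = 5, y₂ ≡ 1 (mod 4). r = 2×4×4 + 0×5×1 ≡ 12 (mod 20)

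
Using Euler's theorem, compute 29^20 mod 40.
By Euler: 29^{16} ≡ 1 mod 40 since gcd(29, 40) = 1. 20 = 1×16 + 4. So 29^{20} ≡ 29^{4} ≡ 1 mod 40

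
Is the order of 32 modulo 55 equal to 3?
Powers of 32 mod 55: 32^1≡32, 32^2≡34, 32^3≡43, 32^4≡1. 32^3≡43≢1, so ord ≠ 3. No, the actual order is 4.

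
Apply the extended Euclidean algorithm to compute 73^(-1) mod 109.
Extended GCD: 73(3) + 109(-2) = 1. So 73^(-1) ≡ 3 (mod 109). Verify: 73 × 3 = 219 ≡ 1 (mod 109)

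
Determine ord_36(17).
Powers of 17 mod 36: 17^1≡17, 17^2≡1. ord_36(17) = 2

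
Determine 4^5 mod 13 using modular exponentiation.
By repeated squaring (mod 13): 4^{1}≡4, 4^{2}≡3, 4^{4}≡9. Then 4^{5} = 4^{4+1} ≡ 9 × 4 ≡ 10 (mod 13)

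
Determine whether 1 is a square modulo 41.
By Euler's criterion: 1^{20} ≡ 1 mod 41. Since this equals 1, 1 is a QR.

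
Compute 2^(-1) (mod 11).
Since 11 is prime, by Fermat 2^(-1) ≡ 2^{9} ≡ 6 (mod 11). Verify: 2 × 6 = 12 ≡ 1 (mod 11)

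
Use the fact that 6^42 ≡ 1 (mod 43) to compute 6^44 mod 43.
By Fermat: 6^{42} ≡ 1 (mod 43). So 6^{44} = 6^{42} · 6^{2} ≡ 6^{2} ≡ 36 (mod 43)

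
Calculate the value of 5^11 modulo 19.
By repeated squaring (mod 19): 5^{1}≡5, 5^{2}≡6, 5^{4}≡17, 5^{8}≡4. Then 5^{11} = 5^{8+2+1} ≡ 4 × 6 × 5 ≡ 6 (mod 19)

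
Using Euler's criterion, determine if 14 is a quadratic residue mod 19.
By Euler's criterion: 14^{9} ≡ 18 (mod 19). Since this equals -1 (≡ 18), 14 is not a QR.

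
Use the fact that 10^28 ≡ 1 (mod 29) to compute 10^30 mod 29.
By Fermat: 10^{28} ≡ 1 (mod 29). So 10^{30} = 10^{28} · 10^{2} ≡ 10^{2} ≡ 13 (mod 29)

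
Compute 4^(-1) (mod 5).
Since 5 is prime, by Fermat 4^(-1) ≡ 4^{3} ≡ 4 (mod 5). Verify: 4 × 4 = 16 ≡ 1 (mod 5)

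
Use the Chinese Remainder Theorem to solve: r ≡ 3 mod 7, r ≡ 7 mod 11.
M = 7 × 11 = 77. M₁ = 11, y₁ ≡ 2 mod 7. M₂ = 7, y₂ ≡ 8 mod 11. r = 3×11×2 + 7×7×8 ≡ 73 mod 77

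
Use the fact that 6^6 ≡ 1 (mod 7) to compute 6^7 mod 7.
By Fermat: 6^{6} ≡ 1 (mod 7). So 6^{7} = 6^{6} · 6^{1} ≡ 6^{1} ≡ 6 (mod 7)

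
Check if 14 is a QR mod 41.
By Euler's criterion: 14^{20} ≡ 40 (mod 41). Since this equals -1 (≡ 40), 14 is not a QR.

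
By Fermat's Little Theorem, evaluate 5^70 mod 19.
By Fermat: 5^{18} ≡ 1 (mod 19). 70 = 3×18 + 16. So 5^{70} ≡ 5^{16} ≡ 16 (mod 19)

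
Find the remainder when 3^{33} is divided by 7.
By Fermat: 3^{6} ≡ 1 (mod 7). 33 = 5×6 + 3. So 3^{33} ≡ 3^{3} ≡ 6 (mod 7)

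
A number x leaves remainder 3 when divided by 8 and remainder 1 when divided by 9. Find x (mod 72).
M = 8 × 9 = 72. M₁ = 9, y₁ ≡ 1 (mod 8). M₂ = 8, y₂ ≡ 8 (mod 9). x = 3×9×1 + 1×8×8 ≡ 19 (mod 72)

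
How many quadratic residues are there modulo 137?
Exactly half the non-zero residues mod a prime are QRs: (137-1)/2 = 68.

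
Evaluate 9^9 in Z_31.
By repeated squaring (mod 31): 9^{1}≡9, 9^{2}≡19, 9^{4}≡20, 9^{8}≡28. Then 9^{9} = 9^{8+1} ≡ 28 × 9 ≡ 4 (mod 31)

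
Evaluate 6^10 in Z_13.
By repeated squaring mod 13: 6^{1}≡6, 6^{2}≡10, 6^{4}≡9, 6^{8}≡3. Then 6^{10} = 6^{8+2} ≡ 3 × 10 ≡ 4 mod 13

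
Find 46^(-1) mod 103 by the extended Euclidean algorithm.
Extended GCD: 46(-47) + 103(21) = 1. So 46^(-1) ≡ -47 ≡ 56 mod 103. Verify: 46 × 56 = 2576 ≡ 1 mod 103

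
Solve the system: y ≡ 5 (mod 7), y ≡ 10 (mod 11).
M = 7 × 11 = 77. M₁ = 11, y₁ ≡ 2 (mod 7). M₂ = 7, y₂ ≡ 8 (mod 11). y = 5×11×2 + 10×7×8 ≡ 54 (mod 77)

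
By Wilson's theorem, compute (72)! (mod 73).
By Wilson's theorem, (72)! ≡ -1 ≡ 72 (mod 73)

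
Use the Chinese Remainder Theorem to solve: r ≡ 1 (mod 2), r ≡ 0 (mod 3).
M = 2 × 3 = 6. M₁ = 3, y₁ ≡ 1 (mod 2). M₂ = 2, y₂ ≡ 2 (mod 3). r = 1×3×1 + 0×2×2 ≡ 3 (mod 6)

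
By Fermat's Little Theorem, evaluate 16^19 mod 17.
By Fermat: 16^{16} ≡ 1 mod 17. So 16^{19} = 16^{16} · 16^{3} ≡ 16^{3} ≡ 16 mod 17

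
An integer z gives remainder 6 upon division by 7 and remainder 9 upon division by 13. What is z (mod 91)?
M = 7 × 13 = 91. M₁ = 13, y₁ ≡ 6 (mod 7). M₂ = 7, y₂ ≡ 2 (mod 13). z = 6×13×6 + 9×7×2 ≡ 48 (mod 91)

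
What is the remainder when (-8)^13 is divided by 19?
By repeated squaring (mod 19): (-8)^{1}≡11, (-8)^{2}≡7, (-8)^{4}≡11, (-8)^{8}≡7. Then (-8)^{13} = (-8)^{8+4+1} ≡ 7 × 11 × 11 ≡ 11 (mod 19)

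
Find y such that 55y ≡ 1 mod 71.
Since 71 is prime, by Fermat 55^(-1) ≡ 55^{69} ≡ 31 mod 71. Verify: 55 × 31 = 1705 ≡ 1 mod 71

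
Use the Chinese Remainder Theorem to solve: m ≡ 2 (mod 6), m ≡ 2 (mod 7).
M = 6 × 7 = 42. M₁ = 7, y₁ ≡ 1 (mod 6). M₂ = 6, y₂ ≡ 6 (mod 7). m = 2×7×1 + 2×6×6 ≡ 2 (mod 42)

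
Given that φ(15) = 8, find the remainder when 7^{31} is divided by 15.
By Euler: 7^{8} ≡ 1 (mod 15) since gcd(7, 15) = 1. 31 = 3×8 + 7. So 7^{31} ≡ 7^{7} ≡ 13 (mod 15)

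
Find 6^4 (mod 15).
6^{4} = 1296 ≡ 6 (mod 15)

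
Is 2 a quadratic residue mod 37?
By Euler's criterion: 2^{18} ≡ 36 (mod 37). Since this equals -1 (≡ 36), 2 is not a QR.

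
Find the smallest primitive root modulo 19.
g = 2. For each prime q|18: 2^{9}≡18, 2^{6}≡7, none ≡ 1, so ord_19(2) = 18 and 2 is a primitive root.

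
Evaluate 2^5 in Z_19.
By repeated squaring mod 19: 2^{1}≡2, 2^{2}≡4, 2^{4}≡16. Then 2^{5} = 2^{4+1} ≡ 16 × 2 ≡ 13 mod 19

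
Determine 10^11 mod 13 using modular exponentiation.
By repeated squaring mod 13: 10^{1}≡10, 10^{2}≡9, 10^{4}≡3, 10^{8}≡9. Then 10^{11} = 10^{8+2+1} ≡ 9 × 9 × 10 ≡ 4 mod 13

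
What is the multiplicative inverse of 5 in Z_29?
Since 29 is prime, by Fermat 5^(-1) ≡ 5^{27} ≡ 6 mod 29. Verify: 5 × 6 = 30 ≡ 1 mod 29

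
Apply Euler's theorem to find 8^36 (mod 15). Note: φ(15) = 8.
By Euler: 8^{8} ≡ 1 (mod 15) since gcd(8, 15) = 1. 36 = 4×8 + 4. So 8^{36} ≡ 8^{4} ≡ 1 (mod 15)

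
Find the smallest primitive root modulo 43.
g = 3. Powers: [3, 9, 27, 38, 28, 41, 37, 25, 32, ...] generates all 42 non-zero residues.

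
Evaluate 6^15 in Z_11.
Using Fermat: 6^{10} ≡ 1 (mod 11). 15 ≡ 5 (mod 10). So 6^{15} ≡ 6^{5} ≡ 10 (mod 11)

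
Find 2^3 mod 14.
2^{3} = 8 ≡ 8 mod 14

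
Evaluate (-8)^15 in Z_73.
By repeated squaring mod 73: (-8)^{1}≡65, (-8)^{2}≡64, (-8)^{4}≡8, (-8)^{8}≡64. Then (-8)^{15} = (-8)^{8+4+2+1} ≡ 64 × 8 × 64 × 65 ≡ 72 mod 73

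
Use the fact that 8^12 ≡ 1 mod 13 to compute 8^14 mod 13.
By Fermat: 8^{12} ≡ 1 mod 13. So 8^{14} = 8^{12} · 8^{2} ≡ 8^{2} ≡ 12 mod 13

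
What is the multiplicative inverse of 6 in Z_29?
Since 29 is prime, by Fermat 6^(-1) ≡ 6^{27} ≡ 5 mod 29. Verify: 6 × 5 = 30 ≡ 1 mod 29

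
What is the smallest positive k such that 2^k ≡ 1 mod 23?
Powers of 2 mod 23: 2^1≡2, 2^2≡4, 2^3≡8, 2^4≡16, 2^5≡9, 2^6≡18, 2^7≡13, 2^8≡3, 2^9≡6, 2^10≡12, 2^11≡1. ord_23(2) = 11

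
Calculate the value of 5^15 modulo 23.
By repeated squaring (mod 23): 5^{1}≡5, 5^{2}≡2, 5^{4}≡4, 5^{8}≡16. Then 5^{15} = 5^{8+4+2+1} ≡ 16 × 4 × 2 × 5 ≡ 19 (mod 23)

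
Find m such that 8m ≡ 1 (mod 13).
Since 13 is prime, by Fermat 8^(-1) ≡ 8^{11} ≡ 5 (mod 13). Verify: 8 × 5 = 40 ≡ 1 (mod 13)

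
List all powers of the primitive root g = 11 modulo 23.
11^1, 11^2, ..., 11^{22} mod 23: [11, 6, 20, 13, 5, 9, 7, 8, 19, 2, 22, 12, 17, 3, 10, 18, 14, 16, 15, 4, 21, 1]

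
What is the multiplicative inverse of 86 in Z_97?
Since 97 is prime, by Fermat 86^(-1) ≡ 86^{95} ≡ 44 (mod 97). Verify: 86 × 44 = 3784 ≡ 1 (mod 97)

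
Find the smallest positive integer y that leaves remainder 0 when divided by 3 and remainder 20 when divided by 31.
M = 3 × 31 = 93. M₁ = 31, y₁ ≡ 1 (mod 3). M₂ = 3, y₂ ≡ 21 (mod 31). y = 0×31×1 + 20×3×21 ≡ 51 (mod 93)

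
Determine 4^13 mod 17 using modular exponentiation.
By repeated squaring mod 17: 4^{1}≡4, 4^{2}≡16, 4^{4}≡1, 4^{8}≡1. Then 4^{13} = 4^{8+4+1} ≡ 1 × 1 × 4 ≡ 4 mod 17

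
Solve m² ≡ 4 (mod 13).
The square roots of 4 mod 13 are 11 and 2. Verify: 11² = 121 ≡ 4 (mod 13)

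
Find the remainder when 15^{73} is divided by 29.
By Fermat: 15^{28} ≡ 1 mod 29. 73 = 2×28 + 17. So 15^{73} ≡ 15^{17} ≡ 18 mod 29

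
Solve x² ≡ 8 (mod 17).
The square roots of 8 mod 17 are 12 and 5. Verify: 12² = 144 ≡ 8 (mod 17)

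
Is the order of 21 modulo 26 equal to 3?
Powers of 21 mod 26: 21^1≡21, 21^2≡25, 21^3≡5, 21^4≡1. 21^3≡5≢1, so ord ≠ 3. No, the actual order is 4.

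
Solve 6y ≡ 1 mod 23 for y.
Since 23 is prime, by Fermat 6^(-1) ≡ 6^{21} ≡ 4 mod 23. Verify: 6 × 4 = 24 ≡ 1 mod 23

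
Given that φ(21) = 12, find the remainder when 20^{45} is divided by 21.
By Euler: 20^{12} ≡ 1 mod 21 since gcd(20, 21) = 1. 45 = 3×12 + 9. So 20^{45} ≡ 20^{9} ≡ 20 mod 21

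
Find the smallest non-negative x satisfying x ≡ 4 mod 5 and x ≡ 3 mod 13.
M = 5 × 13 = 65. M₁ = 13, y₁ ≡ 2 mod 5. M₂ = 5, y₂ ≡ 8 mod 13. x = 4×13×2 + 3×5×8 ≡ 29 mod 65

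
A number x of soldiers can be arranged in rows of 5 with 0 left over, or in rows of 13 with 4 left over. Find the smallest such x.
M = 5 × 13 = 65. M₁ = 13, y₁ ≡ 2 (mod 5). M₂ = 5, y₂ ≡ 8 (mod 13). x = 0×13×2 + 4×5×8 ≡ 30 (mod 65)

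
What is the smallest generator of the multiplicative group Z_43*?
g = 3. Powers: [3, 9, 27, 38, 28, 41, 37, ...] generates all 42 non-zero residues.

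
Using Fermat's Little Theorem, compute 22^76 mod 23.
By Fermat: 22^{22} ≡ 1 (mod 23). 76 = 3×22 + 10. So 22^{76} ≡ 22^{10} ≡ 1 (mod 23)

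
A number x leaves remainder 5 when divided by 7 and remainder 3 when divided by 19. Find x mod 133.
M = 7 × 19 = 133. M₁ = 19, y₁ ≡ 3 mod 7. M₂ = 7, y₂ ≡ 11 mod 19. x = 5×19×3 + 3×7×11 ≡ 117 mod 133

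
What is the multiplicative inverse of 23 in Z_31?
Since 31 is prime, by Fermat 23^(-1) ≡ 23^{29} ≡ 27 (mod 31). Verify: 23 × 27 = 621 ≡ 1 (mod 31)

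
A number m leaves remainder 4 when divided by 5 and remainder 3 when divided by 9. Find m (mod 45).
M = 5 × 9 = 45. M₁ = 9, y₁ ≡ 4 (mod 5). M₂ = 5, y₂ ≡ 2 (mod 9). m = 4×9×4 + 3×5×2 ≡ 39 (mod 45)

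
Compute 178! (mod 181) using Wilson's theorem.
(180)! = (178)! × (179) × (180) ≡ -1 (mod 181). So (178)! ≡ -1 × [(180)(179)]^(-1) ≡ 90 (mod 181)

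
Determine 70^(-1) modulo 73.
Since 73 is prime, by Fermat 70^(-1) ≡ 70^{71} ≡ 24 (mod 73). Verify: 70 × 24 = 1680 ≡ 1 (mod 73)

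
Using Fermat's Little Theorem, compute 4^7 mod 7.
By Fermat: 4^{6} ≡ 1 (mod 7). So 4^{7} = 4^{6} · 4^{1} ≡ 4^{1} ≡ 4 (mod 7)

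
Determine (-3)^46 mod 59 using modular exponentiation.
By repeated squaring mod 59: (-3)^{1}≡56, (-3)^{2}≡9, (-3)^{4}≡22, (-3)^{8}≡12, (-3)^{16}≡26, (-3)^{32}≡27. Then (-3)^{46} = (-3)^{32+8+4+2} ≡ 27 × 12 × 22 × 9 ≡ 19 mod 59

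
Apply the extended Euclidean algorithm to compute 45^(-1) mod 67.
Extended GCD: 45(3) + 67(-2) = 1. So 45^(-1) ≡ 3 mod 67. Verify: 45 × 3 = 135 ≡ 1 mod 67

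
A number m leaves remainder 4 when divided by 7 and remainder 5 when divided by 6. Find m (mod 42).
M = 7 × 6 = 42. M₁ = 6, y₁ ≡ 6 (mod 7). M₂ = 7, y₂ ≡ 1 (mod 6). m = 4×6×6 + 5×7×1 ≡ 11 (mod 42)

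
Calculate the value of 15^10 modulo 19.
By repeated squaring mod 19: 15^{1}≡15, 15^{2}≡16, 15^{4}≡9, 15^{8}≡5. Then 15^{10} = 15^{8+2} ≡ 5 × 16 ≡ 4 mod 19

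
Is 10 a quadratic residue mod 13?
By Euler's criterion: 10^{6} ≡ 1 (mod 13). Since this equals 1, 10 is a QR.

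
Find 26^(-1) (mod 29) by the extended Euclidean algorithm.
Extended GCD: 26(-10) + 29(9) = 1. So 26^(-1) ≡ -10 ≡ 19 (mod 29). Verify: 26 × 19 = 494 ≡ 1 (mod 29)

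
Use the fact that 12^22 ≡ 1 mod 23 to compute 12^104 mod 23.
By Fermat: 12^{22} ≡ 1 mod 23. 104 = 4×22 + 16. So 12^{104} ≡ 12^{16} ≡ 18 mod 23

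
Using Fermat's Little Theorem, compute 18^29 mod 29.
By Fermat: 18^{28} ≡ 1 mod 29. So 18^{29} = 18^{28} · 18^{1} ≡ 18^{1} ≡ 18 mod 29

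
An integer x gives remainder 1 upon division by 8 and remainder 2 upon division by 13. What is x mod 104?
M = 8 × 13 = 104. M₁ = 13, y₁ ≡ 5 mod 8. M₂ = 8, y₂ ≡ 5 mod 13. x = 1×13×5 + 2×8×5 ≡ 41 mod 104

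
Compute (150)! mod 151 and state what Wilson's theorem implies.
(150)! mod 151 = 150. Since this equals -1 mod 151, Wilson confirms 151 is prime.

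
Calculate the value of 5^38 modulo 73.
By repeated squaring mod 73: 5^{1}≡5, 5^{2}≡25, 5^{4}≡41, 5^{8}≡2, 5^{16}≡4, 5^{32}≡16. Then 5^{38} = 5^{32+4+2} ≡ 16 × 41 × 25 ≡ 48 mod 73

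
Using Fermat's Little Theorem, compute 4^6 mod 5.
By Fermat: 4^{4} ≡ 1 mod 5. So 4^{6} = 4^{4} · 4^{2} ≡ 4^{2} ≡ 1 mod 5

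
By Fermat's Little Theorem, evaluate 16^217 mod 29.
By Fermat: 16^{28} ≡ 1 (mod 29). 217 ≡ 21 (mod 28). So 16^{217} ≡ 16^{21} ≡ 1 (mod 29)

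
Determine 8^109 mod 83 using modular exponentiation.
Using Fermat: 8^{82} ≡ 1 mod 83. 109 ≡ 27 mod 82. So 8^{109} ≡ 8^{27} ≡ 42 mod 83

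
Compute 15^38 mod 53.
By repeated squaring (mod 53): 15^{1}≡15, 15^{2}≡13, 15^{4}≡10, 15^{8}≡47, 15^{16}≡36, 15^{32}≡24. Then 15^{38} = 15^{32+4+2} ≡ 24 × 10 × 13 ≡ 46 (mod 53)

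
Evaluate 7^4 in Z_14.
7^{4} = 2401 ≡ 7 (mod 14)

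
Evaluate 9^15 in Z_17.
By repeated squaring mod 17: 9^{1}≡9, 9^{2}≡13, 9^{4}≡16, 9^{8}≡1. Then 9^{15} = 9^{8+4+2+1} ≡ 1 × 16 × 13 × 9 ≡ 2 mod 17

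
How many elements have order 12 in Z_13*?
A prime p has φ(p-1) primitive roots; here φ(12) = 4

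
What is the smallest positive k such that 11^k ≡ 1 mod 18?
Powers of 11 mod 18: 11^1≡11, 11^2≡13, 11^3≡17, 11^4≡7, 11^5≡5, 11^6≡1. ord_18(11) = 6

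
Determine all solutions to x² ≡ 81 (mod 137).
The square roots of 81 mod 137 are 128 and 9. Verify: 128² = 16384 ≡ 81 (mod 137)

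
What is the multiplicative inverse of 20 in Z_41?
Since 41 is prime, by Fermat 20^(-1) ≡ 20^{39} ≡ 39 mod 41. Verify: 20 × 39 = 780 ≡ 1 mod 41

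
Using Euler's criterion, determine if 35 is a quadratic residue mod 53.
By Euler's criterion: 35^{26} ≡ 52 (mod 53). Since this equals -1 (≡ 52), 35 is not a QR.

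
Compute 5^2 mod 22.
5^{2} = 25 ≡ 3 (mod 22)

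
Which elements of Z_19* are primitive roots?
There are φ(18) = 6 primitive roots mod 19: {2, 3, 10, 13, 14, 15}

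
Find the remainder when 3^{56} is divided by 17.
By Fermat: 3^{16} ≡ 1 (mod 17). 56 = 3×16 + 8. So 3^{56} ≡ 3^{8} ≡ 16 (mod 17)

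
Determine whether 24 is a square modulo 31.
By Euler's criterion: 24^{15} ≡ 30 mod 31. Since this equals -1 (≡ 30), 24 is not a QR.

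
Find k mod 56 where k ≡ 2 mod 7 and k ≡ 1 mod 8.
M = 7 × 8 = 56. M₁ = 8, y₁ ≡ 1 mod 7. M₂ = 7, y₂ ≡ 7 mod 8. k = 2×8×1 + 1×7×7 ≡ 9 mod 56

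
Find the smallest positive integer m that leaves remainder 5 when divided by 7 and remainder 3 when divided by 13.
M = 7 × 13 = 91. M₁ = 13, y₁ ≡ 6 (mod 7). M₂ = 7, y₂ ≡ 2 (mod 13). m = 5×13×6 + 3×7×2 ≡ 68 (mod 91)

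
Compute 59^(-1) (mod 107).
Since 107 is prime, by Fermat 59^(-1) ≡ 59^{105} ≡ 78 (mod 107). Verify: 59 × 78 = 4602 ≡ 1 (mod 107)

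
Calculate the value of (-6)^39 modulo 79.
By repeated squaring mod 79: (-6)^{1}≡73, (-6)^{2}≡36, (-6)^{4}≡32, (-6)^{8}≡76, (-6)^{16}≡9, (-6)^{32}≡2. Then (-6)^{39} = (-6)^{32+4+2+1} ≡ 2 × 32 × 36 × 73 ≡ 1 mod 79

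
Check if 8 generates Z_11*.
ord_11(8) divides 10. For each prime q|10: 8^{5}≡10, 8^{2}≡9, none ≡ 1. So 8 has order 10 and is a primitive root mod 11.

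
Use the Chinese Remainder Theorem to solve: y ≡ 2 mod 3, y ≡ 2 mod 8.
M = 3 × 8 = 24. M₁ = 8, y₁ ≡ 2 mod 3. M₂ = 3, y₂ ≡ 3 mod 8. y = 2×8×2 + 2×3×3 ≡ 2 mod 24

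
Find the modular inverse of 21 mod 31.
Since 31 is prime, by Fermat 21^(-1) ≡ 21^{29} ≡ 3 mod 31. Verify: 21 × 3 = 63 ≡ 1 mod 31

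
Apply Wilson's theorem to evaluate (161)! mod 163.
(162)! = (161)! × (162) ≡ -1 (mod 163). So (161)! ≡ -1 × (162)^(-1) ≡ (-1)×(-1) = 1 (mod 163)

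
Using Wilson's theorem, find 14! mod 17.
(16)! = (14)! × (15) × (16) ≡ -1 mod 17. So (14)! ≡ -1 × [(16)(15)]^(-1) ≡ 8 mod 17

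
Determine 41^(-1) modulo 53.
Since 53 is prime, by Fermat 41^(-1) ≡ 41^{51} ≡ 22 (mod 53). Verify: 41 × 22 = 902 ≡ 1 (mod 53)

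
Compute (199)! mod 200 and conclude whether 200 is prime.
(199)! mod 200 = 0. Since 0 ≢ -1 (mod 200), 200 is not prime.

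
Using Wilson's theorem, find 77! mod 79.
(78)! = (77)! × (78) ≡ -1 mod 79. So (77)! ≡ -1 × (78)^(-1) ≡ (-1)×(-1) = 1 mod 79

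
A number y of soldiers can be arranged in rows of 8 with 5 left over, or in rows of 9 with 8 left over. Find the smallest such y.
M = 8 × 9 = 72. M₁ = 9, y₁ ≡ 1 (mod 8). M₂ = 8, y₂ ≡ 8 (mod 9). y = 5×9×1 + 8×8×8 ≡ 53 (mod 72)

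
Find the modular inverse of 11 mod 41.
Since 41 is prime, by Fermat 11^(-1) ≡ 11^{39} ≡ 15 mod 41. Verify: 11 × 15 = 165 ≡ 1 mod 41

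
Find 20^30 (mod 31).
Using Fermat: 20^{30} ≡ 1 (mod 31). 30 ≡ 0 (mod 30). So 20^{30} ≡ 20^{0} ≡ 1 (mod 31)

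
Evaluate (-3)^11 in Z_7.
Using Fermat: (-3)^{6} ≡ 1 mod 7. 11 ≡ 5 mod 6. So (-3)^{11} ≡ (-3)^{5} ≡ 2 mod 7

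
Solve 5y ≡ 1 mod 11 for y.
Since 11 is prime, by Fermat 5^(-1) ≡ 5^{9} ≡ 9 mod 11. Verify: 5 × 9 = 45 ≡ 1 mod 11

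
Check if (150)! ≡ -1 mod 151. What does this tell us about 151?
(150)! mod 151 = 150. Since this equals -1 mod 151, Wilson confirms 151 is prime.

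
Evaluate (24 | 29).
(24/29) = 24^{14} mod 29 = 1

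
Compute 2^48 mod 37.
Using Fermat: 2^{36} ≡ 1 mod 37. 48 ≡ 12 mod 36. So 2^{48} ≡ 2^{12} ≡ 26 mod 37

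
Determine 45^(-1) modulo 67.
Since 67 is prime, by Fermat 45^(-1) ≡ 45^{65} ≡ 3 mod 67. Verify: 45 × 3 = 135 ≡ 1 mod 67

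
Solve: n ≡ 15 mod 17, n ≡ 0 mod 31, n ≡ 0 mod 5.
M = 17 × 31 × 5 = 2635. M₁ = 155, y₁ ≡ 9 mod 17. M₂ = 85, y₂ ≡ 27 mod 31. M₃ = 527, y₃ ≡ 3 mod 5. n = 15×155×9 + 0×85×27 + 0×527×3 ≡ 2480 mod 2635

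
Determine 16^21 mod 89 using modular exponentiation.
By repeated squaring (mod 89): 16^{1}≡16, 16^{2}≡78, 16^{4}≡32, 16^{8}≡45, 16^{16}≡67. Then 16^{21} = 16^{16+4+1} ≡ 67 × 32 × 16 ≡ 39 (mod 89)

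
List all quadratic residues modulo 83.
Squares in Z_83*: {1, 3, 4, 7, 9, 10, 11, 12, 16, 17, 21, 23, 25, 26, 27, 28, 29, 30, 31, 33, 36, 37, 38, 40, 41, 44, 48, 49, 51, 59, 61, 63, 64, 65, 68, 69, 70, 75, 77, 78, 81}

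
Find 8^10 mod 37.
By repeated squaring mod 37: 8^{1}≡8, 8^{2}≡27, 8^{4}≡26, 8^{8}≡10. Then 8^{10} = 8^{8+2} ≡ 10 × 27 ≡ 11 mod 37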